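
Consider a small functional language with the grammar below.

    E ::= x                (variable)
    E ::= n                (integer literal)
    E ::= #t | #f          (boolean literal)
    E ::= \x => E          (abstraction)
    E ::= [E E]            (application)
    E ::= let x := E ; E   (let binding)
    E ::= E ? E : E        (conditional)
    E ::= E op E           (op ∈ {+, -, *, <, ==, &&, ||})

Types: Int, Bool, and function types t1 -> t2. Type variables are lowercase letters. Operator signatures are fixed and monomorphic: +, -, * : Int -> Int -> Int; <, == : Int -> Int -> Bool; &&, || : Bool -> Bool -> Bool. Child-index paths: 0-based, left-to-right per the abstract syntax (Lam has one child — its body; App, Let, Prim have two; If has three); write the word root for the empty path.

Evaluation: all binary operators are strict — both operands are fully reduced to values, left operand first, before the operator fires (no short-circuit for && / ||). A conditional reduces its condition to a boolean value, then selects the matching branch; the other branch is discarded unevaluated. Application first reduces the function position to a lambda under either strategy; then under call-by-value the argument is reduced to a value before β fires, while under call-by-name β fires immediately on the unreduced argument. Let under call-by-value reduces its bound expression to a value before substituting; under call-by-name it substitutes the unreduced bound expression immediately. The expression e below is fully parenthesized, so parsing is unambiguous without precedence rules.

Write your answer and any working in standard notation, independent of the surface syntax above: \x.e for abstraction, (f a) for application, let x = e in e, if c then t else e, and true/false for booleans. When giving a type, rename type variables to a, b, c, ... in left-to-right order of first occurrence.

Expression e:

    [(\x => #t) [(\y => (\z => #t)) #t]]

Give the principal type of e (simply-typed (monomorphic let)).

Answer: Bool

Trace:
\x._ : a -> Bool
\z._ : c -> Bool
\y._ : b -> c -> Bool
  unify b -> c -> Bool ~ Bool -> d
  unify b ~ Bool
  unify c -> Bool ~ d
_ _ : c -> Bool
  unify a -> Bool ~ (c -> Bool) -> e
  unify a ~ c -> Bool
  unify Bool ~ e
_ _ : Bool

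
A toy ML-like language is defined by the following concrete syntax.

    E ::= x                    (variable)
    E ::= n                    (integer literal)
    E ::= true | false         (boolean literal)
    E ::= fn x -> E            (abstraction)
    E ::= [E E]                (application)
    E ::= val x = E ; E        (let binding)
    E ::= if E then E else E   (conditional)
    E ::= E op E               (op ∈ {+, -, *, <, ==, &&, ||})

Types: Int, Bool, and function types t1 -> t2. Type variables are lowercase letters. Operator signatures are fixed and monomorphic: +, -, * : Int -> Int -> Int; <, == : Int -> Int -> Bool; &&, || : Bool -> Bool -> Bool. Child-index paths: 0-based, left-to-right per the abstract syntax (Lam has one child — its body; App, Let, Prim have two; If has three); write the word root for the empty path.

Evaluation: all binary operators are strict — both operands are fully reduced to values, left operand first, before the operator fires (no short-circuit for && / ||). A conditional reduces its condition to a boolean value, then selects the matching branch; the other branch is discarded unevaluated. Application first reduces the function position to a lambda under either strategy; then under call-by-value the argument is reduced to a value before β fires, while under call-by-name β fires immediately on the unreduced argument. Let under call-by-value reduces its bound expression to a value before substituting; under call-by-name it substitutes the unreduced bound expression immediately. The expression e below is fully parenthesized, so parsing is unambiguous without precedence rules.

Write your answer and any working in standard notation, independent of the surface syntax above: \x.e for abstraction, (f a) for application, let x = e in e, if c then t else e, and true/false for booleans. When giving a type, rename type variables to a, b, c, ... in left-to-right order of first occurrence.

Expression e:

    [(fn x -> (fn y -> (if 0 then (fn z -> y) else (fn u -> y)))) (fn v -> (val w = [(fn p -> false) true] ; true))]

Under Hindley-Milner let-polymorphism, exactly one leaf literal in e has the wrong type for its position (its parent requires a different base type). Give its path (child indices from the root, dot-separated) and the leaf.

Working:
  unify Int ~ Bool
  FAIL: mismatch Int ~ Bool

Answer: 0.0.0.0 : 0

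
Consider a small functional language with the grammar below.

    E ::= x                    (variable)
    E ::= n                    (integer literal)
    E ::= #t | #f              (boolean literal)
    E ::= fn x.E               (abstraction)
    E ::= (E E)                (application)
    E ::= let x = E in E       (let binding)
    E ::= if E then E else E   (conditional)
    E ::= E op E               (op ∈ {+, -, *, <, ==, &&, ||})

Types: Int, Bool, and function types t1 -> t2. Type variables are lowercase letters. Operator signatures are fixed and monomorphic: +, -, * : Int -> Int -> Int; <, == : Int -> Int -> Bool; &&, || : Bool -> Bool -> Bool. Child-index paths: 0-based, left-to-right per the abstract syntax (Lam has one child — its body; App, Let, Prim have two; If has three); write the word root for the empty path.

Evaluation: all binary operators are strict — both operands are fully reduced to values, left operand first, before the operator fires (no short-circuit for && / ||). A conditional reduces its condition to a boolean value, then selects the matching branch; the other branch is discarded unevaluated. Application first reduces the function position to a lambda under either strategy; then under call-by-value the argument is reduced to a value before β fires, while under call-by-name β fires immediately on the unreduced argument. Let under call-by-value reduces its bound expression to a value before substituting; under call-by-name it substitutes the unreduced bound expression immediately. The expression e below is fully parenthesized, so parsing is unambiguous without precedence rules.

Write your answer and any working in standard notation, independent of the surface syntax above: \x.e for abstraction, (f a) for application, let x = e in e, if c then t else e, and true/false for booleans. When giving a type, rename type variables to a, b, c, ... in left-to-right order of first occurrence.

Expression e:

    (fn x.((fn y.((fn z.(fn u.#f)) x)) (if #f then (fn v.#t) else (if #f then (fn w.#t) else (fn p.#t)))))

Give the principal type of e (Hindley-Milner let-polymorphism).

Answer: a -> b -> Bool

Trace:
\u._ : d -> Bool
\z._ : c -> d -> Bool
x : a
  unify c -> d -> Bool ~ a -> e
  unify c ~ a
  unify d -> Bool ~ e
_ _ : d -> Bool
\y._ : b -> d -> Bool
  unify Bool ~ Bool
\v._ : f -> Bool
  unify Bool ~ Bool
\w._ : g -> Bool
\p._ : h -> Bool
  unify g -> Bool ~ h -> Bool
  unify g ~ h
  unify Bool ~ Bool
  unify f -> Bool ~ h -> Bool
  unify f ~ h
  unify Bool ~ Bool
  unify b -> d -> Bool ~ (h -> Bool) -> i
  unify b ~ h -> Bool
  unify d -> Bool ~ i
_ _ : d -> Bool
\x._ : a -> d -> Bool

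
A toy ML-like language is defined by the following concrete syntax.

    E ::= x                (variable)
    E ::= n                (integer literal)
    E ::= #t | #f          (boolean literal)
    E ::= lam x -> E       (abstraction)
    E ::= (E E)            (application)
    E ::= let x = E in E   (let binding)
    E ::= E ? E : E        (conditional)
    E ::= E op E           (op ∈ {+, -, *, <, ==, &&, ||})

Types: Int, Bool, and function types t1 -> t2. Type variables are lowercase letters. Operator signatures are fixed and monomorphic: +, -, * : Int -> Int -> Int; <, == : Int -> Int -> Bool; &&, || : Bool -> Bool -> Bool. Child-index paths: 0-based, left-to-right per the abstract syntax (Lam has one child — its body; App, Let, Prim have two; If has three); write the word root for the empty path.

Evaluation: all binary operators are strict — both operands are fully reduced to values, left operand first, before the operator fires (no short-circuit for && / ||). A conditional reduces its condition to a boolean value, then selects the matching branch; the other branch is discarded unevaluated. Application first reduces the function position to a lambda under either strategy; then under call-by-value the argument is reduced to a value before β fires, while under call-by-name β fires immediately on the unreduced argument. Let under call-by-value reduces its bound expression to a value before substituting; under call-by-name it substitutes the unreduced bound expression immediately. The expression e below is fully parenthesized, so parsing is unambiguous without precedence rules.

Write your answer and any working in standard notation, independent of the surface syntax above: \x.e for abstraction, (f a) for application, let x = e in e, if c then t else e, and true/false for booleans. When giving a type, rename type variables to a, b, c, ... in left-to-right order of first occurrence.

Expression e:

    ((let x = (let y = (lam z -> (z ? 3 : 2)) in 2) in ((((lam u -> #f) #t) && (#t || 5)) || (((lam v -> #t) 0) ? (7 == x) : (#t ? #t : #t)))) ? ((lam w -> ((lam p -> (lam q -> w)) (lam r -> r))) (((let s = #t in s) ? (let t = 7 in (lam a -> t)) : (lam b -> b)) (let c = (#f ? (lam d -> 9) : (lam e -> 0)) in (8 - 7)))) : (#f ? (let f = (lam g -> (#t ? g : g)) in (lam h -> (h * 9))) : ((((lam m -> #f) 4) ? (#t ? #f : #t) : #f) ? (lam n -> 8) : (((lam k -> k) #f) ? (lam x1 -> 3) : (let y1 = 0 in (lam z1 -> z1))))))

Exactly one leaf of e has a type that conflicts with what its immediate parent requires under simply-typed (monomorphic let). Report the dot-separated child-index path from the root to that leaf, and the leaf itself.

Trace:
z : a
  unify a ~ Bool
  unify Int ~ Int
\z._ : Bool -> Int
let y : Bool -> Int
let x : Int
\u._ : b -> Bool
  unify b -> Bool ~ Bool -> c
  unify b ~ Bool
  unify Bool ~ c
_ _ : Bool
  unify Bool ~ Bool
  unify Bool ~ Bool
  unify Int ~ Bool
  FAIL: mismatch Int ~ Bool

Answer: 0.1.0.1.1 : 5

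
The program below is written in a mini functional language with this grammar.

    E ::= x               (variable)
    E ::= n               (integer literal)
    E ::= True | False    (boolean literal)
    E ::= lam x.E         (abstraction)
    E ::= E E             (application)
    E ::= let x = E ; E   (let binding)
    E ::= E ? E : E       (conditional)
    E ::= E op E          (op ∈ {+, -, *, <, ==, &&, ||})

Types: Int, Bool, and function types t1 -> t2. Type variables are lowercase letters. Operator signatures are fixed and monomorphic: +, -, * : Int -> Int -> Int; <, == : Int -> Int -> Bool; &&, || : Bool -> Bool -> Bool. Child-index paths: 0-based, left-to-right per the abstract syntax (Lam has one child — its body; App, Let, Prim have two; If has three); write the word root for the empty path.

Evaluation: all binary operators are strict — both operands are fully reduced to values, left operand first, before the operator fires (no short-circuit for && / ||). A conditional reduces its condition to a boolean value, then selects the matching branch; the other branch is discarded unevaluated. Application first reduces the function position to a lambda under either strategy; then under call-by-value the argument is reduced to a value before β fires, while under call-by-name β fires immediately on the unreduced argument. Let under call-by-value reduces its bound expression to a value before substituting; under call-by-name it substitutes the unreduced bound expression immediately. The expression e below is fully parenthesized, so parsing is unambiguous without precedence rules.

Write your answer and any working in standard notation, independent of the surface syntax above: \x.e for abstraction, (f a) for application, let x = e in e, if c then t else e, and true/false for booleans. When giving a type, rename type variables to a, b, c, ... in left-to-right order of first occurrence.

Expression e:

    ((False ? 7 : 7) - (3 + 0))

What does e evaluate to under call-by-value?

Answer: 4

Derivation:
step 0: ((if false then 7 else 7) - (3 + 0))
step 1: [if@0] (7 - (3 + 0))
step 2: [delta@1] (7 - 3)
step 3: [delta@root] 4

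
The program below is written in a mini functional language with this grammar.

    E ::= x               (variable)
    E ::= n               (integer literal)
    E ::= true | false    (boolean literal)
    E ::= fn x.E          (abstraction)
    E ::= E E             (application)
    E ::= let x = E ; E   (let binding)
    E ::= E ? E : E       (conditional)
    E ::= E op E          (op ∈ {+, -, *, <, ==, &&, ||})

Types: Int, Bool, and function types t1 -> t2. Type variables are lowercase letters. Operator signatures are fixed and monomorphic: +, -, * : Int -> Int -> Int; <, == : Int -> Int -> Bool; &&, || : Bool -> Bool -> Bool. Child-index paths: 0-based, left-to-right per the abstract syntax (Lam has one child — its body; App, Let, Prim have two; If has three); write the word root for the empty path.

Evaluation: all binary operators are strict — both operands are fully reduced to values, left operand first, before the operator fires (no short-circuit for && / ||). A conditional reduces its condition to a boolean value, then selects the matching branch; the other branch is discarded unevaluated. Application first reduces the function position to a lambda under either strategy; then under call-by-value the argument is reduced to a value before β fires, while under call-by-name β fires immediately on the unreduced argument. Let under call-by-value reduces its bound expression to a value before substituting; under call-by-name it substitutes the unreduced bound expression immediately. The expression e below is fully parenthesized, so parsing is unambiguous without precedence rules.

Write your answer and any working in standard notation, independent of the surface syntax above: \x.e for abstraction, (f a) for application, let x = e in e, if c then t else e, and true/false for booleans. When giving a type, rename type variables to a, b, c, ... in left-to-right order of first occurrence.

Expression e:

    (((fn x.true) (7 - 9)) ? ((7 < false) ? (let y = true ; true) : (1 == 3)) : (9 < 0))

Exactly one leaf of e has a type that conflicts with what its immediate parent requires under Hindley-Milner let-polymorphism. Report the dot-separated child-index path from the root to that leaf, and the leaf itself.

Answer: 1.0.1 : false

Working:
\x._ : a -> Bool
  unify Int ~ Int
  unify Int ~ Int
  unify a -> Bool ~ Int -> b
  unify a ~ Int
  unify Bool ~ b
_ _ : Bool
  unify Bool ~ Bool
  unify Int ~ Int
  unify Bool ~ Int
  FAIL: mismatch Bool ~ Int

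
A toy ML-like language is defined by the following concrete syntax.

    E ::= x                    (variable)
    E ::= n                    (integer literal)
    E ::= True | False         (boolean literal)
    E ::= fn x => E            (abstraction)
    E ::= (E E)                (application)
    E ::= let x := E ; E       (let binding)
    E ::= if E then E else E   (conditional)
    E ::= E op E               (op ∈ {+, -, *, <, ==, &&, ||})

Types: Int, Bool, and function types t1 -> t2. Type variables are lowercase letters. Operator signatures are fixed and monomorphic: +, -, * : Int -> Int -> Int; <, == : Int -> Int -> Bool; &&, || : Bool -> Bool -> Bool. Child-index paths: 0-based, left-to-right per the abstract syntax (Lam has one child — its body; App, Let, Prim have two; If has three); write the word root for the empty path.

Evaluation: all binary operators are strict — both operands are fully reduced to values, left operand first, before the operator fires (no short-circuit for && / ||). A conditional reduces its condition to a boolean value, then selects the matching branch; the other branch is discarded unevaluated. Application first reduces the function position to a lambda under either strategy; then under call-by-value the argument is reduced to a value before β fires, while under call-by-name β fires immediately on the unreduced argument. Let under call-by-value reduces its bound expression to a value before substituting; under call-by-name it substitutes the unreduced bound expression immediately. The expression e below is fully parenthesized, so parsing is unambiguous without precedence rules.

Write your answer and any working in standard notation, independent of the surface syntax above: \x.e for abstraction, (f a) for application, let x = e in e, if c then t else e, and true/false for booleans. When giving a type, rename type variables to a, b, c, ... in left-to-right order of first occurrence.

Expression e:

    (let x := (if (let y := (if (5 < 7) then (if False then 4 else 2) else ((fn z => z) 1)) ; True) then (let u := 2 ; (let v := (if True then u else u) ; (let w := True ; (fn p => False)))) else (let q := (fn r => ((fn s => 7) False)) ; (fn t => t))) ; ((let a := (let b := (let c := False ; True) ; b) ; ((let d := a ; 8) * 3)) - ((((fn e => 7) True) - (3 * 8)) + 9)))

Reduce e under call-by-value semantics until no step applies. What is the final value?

Derivation:
step 0: (let x = (if (let y = (if (5 < 7) then (if false then 4 else 2) else ((\z.z) 1)) in true) then (let u = 2 in (let v = (if true then u else u) in (let w = true in (\p.false)))) else (let q = (\r.((\s.7) false)) in (\t.t))) in ((let a = (let b = (let c = false in true) in b) in ((let d = a in 8) * 3)) - ((((\e.7) true) - (3 * 8)) + 9)))
step 1: [delta@0.0.0.0] (let x = (if (let y = (if true then (if false then 4 else 2) else ((\z.z) 1)) in true) then (let u = 2 in (let v = (if true then u else u) in (let w = true in (\p.false)))) else (let q = (\r.((\s.7) false)) in (\t.t))) in ((let a = (let b = (let c = false in true) in b) in ((let d = a in 8) * 3)) - ((((\e.7) true) - (3 * 8)) + 9)))
step 2: [if@0.0.0] (let x = (if (let y = (if false then 4 else 2) in true) then (let u = 2 in (let v = (if true then u else u) in (let w = true in (\p.false)))) else (let q = (\r.((\s.7) false)) in (\t.t))) in ((let a = (let b = (let c = false in true) in b) in ((let d = a in 8) * 3)) - ((((\e.7) true) - (3 * 8)) + 9)))
step 3: [if@0.0.0] (let x = (if (let y = 2 in true) then (let u = 2 in (let v = (if true then u else u) in (let w = true in (\p.false)))) else (let q = (\r.((\s.7) false)) in (\t.t))) in ((let a = (let b = (let c = false in true) in b) in ((let d = a in 8) * 3)) - ((((\e.7) true) - (3 * 8)) + 9)))
step 4: [let@0.0] (let x = (if true then (let u = 2 in (let v = (if true then u else u) in (let w = true in (\p.false)))) else (let q = (\r.((\s.7) false)) in (\t.t))) in ((let a = (let b = (let c = false in true) in b) in ((let d = a in 8) * 3)) - ((((\e.7) true) - (3 * 8)) + 9)))
step 5: [if@0] (let x = (let u = 2 in (let v = (if true then u else u) in (let w = true in (\p.false)))) in ((let a = (let b = (let c = false in true) in b) in ((let d = a in 8) * 3)) - ((((\e.7) true) - (3 * 8)) + 9)))
step 6: [let@0] (let x = (let v = (if true then 2 else 2) in (let w = true in (\p.false))) in ((let a = (let b = (let c = false in true) in b) in ((let d = a in 8) * 3)) - ((((\e.7) true) - (3 * 8)) + 9)))
step 7: [if@0.0] (let x = (let v = 2 in (let w = true in (\p.false))) in ((let a = (let b = (let c = false in true) in b) in ((let d = a in 8) * 3)) - ((((\e.7) true) - (3 * 8)) + 9)))
step 8: [let@0] (let x = (let w = true in (\p.false)) in ((let a = (let b = (let c = false in true) in b) in ((let d = a in 8) * 3)) - ((((\e.7) true) - (3 * 8)) + 9)))
step 9: [let@0] (let x = (\p.false) in ((let a = (let b = (let c = false in true) in b) in ((let d = a in 8) * 3)) - ((((\e.7) true) - (3 * 8)) + 9)))
step 10: [let@root] ((let a = (let b = (let c = false in true) in b) in ((let d = a in 8) * 3)) - ((((\e.7) true) - (3 * 8)) + 9))
step 11: [let@0.0.0] ((let a = (let b = true in b) in ((let d = a in 8) * 3)) - ((((\e.7) true) - (3 * 8)) + 9))
step 12: [let@0.0] ((let a = true in ((let d = a in 8) * 3)) - ((((\e.7) true) - (3 * 8)) + 9))
step 13: [let@0] (((let d = true in 8) * 3) - ((((\e.7) true) - (3 * 8)) + 9))
step 14: [let@0.0] ((8 * 3) - ((((\e.7) true) - (3 * 8)) + 9))
step 15: [delta@0] (24 - ((((\e.7) true) - (3 * 8)) + 9))
step 16: [beta@1.0.0] (24 - ((7 - (3 * 8)) + 9))
step 17: [delta@1.0.1] (24 - ((7 - 24) + 9))
step 18: [delta@1.0] (24 - (-17 + 9))
step 19: [delta@1] (24 - -8)
step 20: [delta@root] 32

Answer: 32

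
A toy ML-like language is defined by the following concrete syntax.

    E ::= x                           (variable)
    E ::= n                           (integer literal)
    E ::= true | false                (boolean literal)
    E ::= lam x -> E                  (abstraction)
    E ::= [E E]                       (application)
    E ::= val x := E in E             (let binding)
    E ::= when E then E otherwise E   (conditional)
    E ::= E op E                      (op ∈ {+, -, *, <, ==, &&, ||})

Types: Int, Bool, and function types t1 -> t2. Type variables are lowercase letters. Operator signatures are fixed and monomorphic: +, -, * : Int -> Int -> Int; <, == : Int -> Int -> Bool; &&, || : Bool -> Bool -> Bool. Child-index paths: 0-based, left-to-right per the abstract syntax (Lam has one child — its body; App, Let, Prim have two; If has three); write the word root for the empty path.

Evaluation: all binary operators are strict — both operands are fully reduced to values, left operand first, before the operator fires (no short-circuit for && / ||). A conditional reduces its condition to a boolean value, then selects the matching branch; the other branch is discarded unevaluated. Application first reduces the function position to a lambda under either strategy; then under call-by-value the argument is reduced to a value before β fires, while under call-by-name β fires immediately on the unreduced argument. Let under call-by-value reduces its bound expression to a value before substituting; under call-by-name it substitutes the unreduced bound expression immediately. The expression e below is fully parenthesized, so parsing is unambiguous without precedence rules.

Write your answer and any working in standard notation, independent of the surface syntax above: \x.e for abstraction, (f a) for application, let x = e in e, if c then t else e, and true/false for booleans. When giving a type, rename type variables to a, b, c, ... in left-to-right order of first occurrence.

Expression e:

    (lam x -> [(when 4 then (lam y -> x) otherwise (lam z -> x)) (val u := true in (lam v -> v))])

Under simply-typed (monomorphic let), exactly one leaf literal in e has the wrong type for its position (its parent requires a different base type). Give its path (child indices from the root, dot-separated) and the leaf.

Derivation:
  unify Int ~ Bool
  FAIL: mismatch Int ~ Bool

Answer: 0.0.0 : 4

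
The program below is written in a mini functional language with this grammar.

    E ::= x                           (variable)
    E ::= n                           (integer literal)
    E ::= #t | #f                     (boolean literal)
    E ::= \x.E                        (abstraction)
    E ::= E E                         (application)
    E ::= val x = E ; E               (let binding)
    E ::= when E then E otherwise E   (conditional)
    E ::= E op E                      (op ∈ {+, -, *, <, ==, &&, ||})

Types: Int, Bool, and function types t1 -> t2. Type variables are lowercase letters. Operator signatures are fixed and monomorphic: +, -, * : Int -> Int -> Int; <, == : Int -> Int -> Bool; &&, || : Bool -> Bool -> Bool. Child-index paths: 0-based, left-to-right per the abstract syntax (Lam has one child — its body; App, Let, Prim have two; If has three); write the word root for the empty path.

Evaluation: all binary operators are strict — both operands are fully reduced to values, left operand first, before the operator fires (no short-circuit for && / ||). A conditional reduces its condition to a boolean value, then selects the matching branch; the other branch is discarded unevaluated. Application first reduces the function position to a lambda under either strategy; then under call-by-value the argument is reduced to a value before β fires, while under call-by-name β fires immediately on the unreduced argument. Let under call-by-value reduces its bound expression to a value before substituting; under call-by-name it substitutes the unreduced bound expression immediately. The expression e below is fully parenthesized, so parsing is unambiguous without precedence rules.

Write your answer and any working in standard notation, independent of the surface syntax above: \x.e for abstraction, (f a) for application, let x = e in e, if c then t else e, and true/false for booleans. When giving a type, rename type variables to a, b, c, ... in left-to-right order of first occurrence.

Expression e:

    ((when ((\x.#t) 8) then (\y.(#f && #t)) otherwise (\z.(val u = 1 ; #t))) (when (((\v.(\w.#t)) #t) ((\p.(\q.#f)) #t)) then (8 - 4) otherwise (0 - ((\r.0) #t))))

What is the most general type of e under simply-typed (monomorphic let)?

Answer: Bool

Working:
\x._ : a -> Bool
  unify a -> Bool ~ Int -> b
  unify a ~ Int
  unify Bool ~ b
_ _ : Bool
  unify Bool ~ Bool
  unify Bool ~ Bool
  unify Bool ~ Bool
\y._ : c -> Bool
let u : Int
\z._ : d -> Bool
  unify c -> Bool ~ d -> Bool
  unify c ~ d
  unify Bool ~ Bool
\w._ : f -> Bool
\v._ : e -> f -> Bool
  unify e -> f -> Bool ~ Bool -> g
  unify e ~ Bool
  unify f -> Bool ~ g
_ _ : f -> Bool
\q._ : i -> Bool
\p._ : h -> i -> Bool
  unify h -> i -> Bool ~ Bool -> j
  unify h ~ Bool
  unify i -> Bool ~ j
_ _ : i -> Bool
  unify f -> Bool ~ (i -> Bool) -> k
  unify f ~ i -> Bool
  unify Bool ~ k
_ _ : Bool
  unify Bool ~ Bool
  unify Int ~ Int
  unify Int ~ Int
  unify Int ~ Int
\r._ : l -> Int
  unify l -> Int ~ Bool -> m
  unify l ~ Bool
  unify Int ~ m
_ _ : Int
  unify Int ~ Int
  unify Int ~ Int
  unify d -> Bool ~ Int -> n
  unify d ~ Int
  unify Bool ~ n
_ _ : Bool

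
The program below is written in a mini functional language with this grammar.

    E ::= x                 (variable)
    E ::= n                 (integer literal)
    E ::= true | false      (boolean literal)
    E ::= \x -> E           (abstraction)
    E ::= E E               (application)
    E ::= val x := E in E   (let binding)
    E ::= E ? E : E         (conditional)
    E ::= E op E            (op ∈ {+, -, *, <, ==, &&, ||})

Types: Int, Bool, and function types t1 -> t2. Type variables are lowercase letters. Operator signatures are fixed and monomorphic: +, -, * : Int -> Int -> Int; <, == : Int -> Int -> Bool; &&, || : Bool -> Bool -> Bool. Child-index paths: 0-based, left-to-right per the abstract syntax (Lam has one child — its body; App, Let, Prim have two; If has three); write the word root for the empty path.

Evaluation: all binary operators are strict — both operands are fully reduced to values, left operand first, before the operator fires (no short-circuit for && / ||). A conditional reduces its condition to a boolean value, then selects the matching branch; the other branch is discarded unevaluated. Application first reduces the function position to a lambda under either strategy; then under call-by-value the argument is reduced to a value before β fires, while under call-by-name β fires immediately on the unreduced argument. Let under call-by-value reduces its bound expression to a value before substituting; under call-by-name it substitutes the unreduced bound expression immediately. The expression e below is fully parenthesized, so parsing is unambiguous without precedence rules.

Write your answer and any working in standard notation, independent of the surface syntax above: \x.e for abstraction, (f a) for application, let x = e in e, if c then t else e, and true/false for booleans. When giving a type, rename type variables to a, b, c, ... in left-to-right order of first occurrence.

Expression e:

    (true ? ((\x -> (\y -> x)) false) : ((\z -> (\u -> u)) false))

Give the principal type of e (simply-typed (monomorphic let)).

Derivation:
  unify Bool ~ Bool
x : a
\y._ : b -> a
\x._ : a -> b -> a
  unify a -> b -> a ~ Bool -> c
  unify a ~ Bool
  unify b -> Bool ~ c
_ _ : b -> Bool
u : e
\u._ : e -> e
\z._ : d -> e -> e
  unify d -> e -> e ~ Bool -> f
  unify d ~ Bool
  unify e -> e ~ f
_ _ : e -> e
  unify b -> Bool ~ e -> e
  unify b ~ e
  unify Bool ~ e

Answer: Bool -> Bool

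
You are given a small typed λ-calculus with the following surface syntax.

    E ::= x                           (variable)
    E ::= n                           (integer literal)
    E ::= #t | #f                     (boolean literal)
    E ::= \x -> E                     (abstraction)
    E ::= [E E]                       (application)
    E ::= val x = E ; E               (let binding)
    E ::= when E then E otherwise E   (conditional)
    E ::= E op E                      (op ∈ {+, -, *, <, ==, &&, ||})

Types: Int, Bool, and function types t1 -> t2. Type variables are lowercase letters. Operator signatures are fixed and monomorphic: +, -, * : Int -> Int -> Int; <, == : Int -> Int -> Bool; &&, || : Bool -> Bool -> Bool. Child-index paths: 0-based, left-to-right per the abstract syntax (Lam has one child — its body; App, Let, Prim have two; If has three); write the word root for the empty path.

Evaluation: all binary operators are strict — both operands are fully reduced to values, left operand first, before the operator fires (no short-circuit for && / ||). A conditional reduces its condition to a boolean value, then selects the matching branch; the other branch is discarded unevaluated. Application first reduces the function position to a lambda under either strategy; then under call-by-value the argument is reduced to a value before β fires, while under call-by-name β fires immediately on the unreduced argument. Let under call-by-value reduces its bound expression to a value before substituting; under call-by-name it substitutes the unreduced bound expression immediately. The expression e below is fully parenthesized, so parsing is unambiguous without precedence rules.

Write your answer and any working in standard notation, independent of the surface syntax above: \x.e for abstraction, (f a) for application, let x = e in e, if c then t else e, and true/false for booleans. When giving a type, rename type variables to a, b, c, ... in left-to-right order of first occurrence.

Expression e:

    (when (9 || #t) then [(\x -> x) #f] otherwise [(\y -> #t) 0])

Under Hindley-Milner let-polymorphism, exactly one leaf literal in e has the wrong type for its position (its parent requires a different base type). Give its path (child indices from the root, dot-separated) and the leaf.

Answer: 0.0 : 9

Trace:
  unify Int ~ Bool
  FAIL: mismatch Int ~ Bool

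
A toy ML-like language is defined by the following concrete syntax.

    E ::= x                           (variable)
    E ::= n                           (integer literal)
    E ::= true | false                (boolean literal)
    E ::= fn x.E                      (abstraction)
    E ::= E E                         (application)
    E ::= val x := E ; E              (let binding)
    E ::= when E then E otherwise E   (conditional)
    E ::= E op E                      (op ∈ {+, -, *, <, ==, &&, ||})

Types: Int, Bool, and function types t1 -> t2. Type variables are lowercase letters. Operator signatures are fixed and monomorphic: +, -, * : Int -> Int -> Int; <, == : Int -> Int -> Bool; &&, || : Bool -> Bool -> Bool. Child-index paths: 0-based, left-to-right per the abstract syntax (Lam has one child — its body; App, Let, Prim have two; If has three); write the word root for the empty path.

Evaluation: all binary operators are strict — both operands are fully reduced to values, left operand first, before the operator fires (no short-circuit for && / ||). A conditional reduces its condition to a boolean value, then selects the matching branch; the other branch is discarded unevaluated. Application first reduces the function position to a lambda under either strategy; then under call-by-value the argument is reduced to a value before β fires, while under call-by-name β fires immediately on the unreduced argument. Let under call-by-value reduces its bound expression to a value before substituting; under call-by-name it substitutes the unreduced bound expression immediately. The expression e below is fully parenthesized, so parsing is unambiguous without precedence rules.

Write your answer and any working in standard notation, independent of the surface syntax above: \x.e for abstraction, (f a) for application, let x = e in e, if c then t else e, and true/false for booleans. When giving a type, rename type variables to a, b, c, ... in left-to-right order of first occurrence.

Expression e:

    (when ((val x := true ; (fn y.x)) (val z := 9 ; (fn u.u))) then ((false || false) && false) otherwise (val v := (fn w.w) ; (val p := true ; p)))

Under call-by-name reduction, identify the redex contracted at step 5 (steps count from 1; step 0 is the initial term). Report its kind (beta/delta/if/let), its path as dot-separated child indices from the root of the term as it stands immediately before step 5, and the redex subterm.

Answer: delta at root : (false && false)

Working:
step 0: (if ((let x = true in (\y.x)) (let z = 9 in (\u.u))) then ((false || false) && false) else (let v = (\w.w) in (let p = true in p)))
step 1: [let@0.0] (if ((\y.true) (let z = 9 in (\u.u))) then ((false || false) && false) else (let v = (\w.w) in (let p = true in p)))
step 2: [beta@0] (if true then ((false || false) && false) else (let v = (\w.w) in (let p = true in p)))
step 3: [if@root] ((false || false) && false)
step 4: [delta@0] (false && false)
step 5: [delta@root] false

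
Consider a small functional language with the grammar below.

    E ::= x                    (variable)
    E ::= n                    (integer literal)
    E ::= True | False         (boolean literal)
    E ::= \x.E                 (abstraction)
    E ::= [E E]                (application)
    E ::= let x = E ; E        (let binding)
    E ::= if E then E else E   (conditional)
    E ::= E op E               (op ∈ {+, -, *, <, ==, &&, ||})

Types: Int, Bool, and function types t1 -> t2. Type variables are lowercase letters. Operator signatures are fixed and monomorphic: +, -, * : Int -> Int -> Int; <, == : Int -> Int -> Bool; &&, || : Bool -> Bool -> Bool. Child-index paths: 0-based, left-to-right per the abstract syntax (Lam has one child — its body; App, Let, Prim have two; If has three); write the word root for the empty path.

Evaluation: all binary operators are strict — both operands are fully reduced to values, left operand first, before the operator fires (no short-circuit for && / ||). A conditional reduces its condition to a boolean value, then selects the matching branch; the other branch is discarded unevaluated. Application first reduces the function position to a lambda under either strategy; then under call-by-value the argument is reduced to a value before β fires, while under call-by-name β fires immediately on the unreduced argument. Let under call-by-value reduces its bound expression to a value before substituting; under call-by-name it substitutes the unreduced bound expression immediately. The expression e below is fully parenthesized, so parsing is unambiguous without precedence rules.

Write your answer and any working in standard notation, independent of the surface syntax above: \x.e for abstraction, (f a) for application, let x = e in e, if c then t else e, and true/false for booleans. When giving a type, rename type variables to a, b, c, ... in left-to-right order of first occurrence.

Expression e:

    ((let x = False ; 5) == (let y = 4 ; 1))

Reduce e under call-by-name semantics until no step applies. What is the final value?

Answer: false

Derivation:
step 0: ((let x = false in 5) == (let y = 4 in 1))
step 1: [let@0] (5 == (let y = 4 in 1))
step 2: [let@1] (5 == 1)
step 3: [delta@root] false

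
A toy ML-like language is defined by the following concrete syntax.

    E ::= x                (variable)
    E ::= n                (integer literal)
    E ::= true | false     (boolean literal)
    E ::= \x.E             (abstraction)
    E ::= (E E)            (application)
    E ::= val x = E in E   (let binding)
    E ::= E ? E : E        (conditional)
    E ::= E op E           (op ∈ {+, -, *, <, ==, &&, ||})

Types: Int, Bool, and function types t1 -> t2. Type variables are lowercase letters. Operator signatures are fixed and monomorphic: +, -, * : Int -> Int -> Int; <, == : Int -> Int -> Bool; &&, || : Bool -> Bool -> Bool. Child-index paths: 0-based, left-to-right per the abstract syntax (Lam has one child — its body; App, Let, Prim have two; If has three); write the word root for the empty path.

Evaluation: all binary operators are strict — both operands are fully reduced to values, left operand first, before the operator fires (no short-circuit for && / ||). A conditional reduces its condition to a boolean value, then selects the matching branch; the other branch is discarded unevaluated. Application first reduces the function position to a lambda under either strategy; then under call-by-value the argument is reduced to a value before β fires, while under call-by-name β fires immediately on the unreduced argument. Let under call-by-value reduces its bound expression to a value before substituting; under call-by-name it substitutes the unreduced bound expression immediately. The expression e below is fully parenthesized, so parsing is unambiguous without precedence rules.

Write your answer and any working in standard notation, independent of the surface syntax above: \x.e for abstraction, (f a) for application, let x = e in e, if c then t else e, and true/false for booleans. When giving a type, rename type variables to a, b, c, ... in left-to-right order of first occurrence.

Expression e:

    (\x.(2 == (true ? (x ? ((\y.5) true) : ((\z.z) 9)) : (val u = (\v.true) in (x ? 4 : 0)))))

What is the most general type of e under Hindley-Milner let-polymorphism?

Trace:
  unify Int ~ Int
  unify Bool ~ Bool
x : a
  unify a ~ Bool
\y._ : b -> Int
  unify b -> Int ~ Bool -> c
  unify b ~ Bool
  unify Int ~ c
_ _ : Int
z : d
\z._ : d -> d
  unify d -> d ~ Int -> e
  unify d ~ Int
  unify Int ~ e
_ _ : Int
  unify Int ~ Int
\v._ : f -> Bool
let u : forall. f -> Bool
x : Bool
  unify Bool ~ Bool
  unify Int ~ Int
  unify Int ~ Int
  unify Int ~ Int
\x._ : Bool -> Bool

Answer: Bool -> Bool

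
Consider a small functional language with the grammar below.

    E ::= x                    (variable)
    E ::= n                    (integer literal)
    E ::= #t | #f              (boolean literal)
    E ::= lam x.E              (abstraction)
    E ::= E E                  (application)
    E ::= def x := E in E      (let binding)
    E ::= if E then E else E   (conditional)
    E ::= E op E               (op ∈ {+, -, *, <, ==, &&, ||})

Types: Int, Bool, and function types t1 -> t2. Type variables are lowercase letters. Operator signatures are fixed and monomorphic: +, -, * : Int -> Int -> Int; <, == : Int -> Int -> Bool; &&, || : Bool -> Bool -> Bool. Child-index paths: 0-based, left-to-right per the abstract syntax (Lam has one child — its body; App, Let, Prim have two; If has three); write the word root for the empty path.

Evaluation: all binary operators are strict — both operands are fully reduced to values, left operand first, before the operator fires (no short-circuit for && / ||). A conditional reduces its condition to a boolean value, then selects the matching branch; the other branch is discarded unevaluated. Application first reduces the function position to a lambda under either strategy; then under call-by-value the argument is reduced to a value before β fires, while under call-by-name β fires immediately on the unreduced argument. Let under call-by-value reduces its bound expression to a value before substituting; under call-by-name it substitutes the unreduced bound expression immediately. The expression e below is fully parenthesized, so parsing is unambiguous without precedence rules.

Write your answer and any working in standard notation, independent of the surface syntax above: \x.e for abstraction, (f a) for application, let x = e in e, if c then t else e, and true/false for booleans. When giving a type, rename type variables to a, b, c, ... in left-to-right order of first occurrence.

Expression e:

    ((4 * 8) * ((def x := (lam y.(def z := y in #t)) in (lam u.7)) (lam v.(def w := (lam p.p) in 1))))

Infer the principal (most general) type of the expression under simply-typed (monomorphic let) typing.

Answer: Int

Trace:
  unify Int ~ Int
  unify Int ~ Int
  unify Int ~ Int
y : a
let z : a
\y._ : a -> Bool
let x : a -> Bool
\u._ : b -> Int
p : d
\p._ : d -> d
let w : d -> d
\v._ : c -> Int
  unify b -> Int ~ (c -> Int) -> e
  unify b ~ c -> Int
  unify Int ~ e
_ _ : Int
  unify Int ~ Int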